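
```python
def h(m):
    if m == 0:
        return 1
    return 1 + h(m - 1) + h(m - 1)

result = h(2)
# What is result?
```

h(m) = 1 + 2·h(m-1), h(0)=1. Closed form: (1+1)·2^2 - 1 = 7.

Answer: 7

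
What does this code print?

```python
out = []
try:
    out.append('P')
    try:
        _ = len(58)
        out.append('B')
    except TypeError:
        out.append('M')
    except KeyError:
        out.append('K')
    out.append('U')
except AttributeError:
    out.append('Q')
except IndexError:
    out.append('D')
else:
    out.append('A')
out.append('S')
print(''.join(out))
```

Execution trace: 'P' (try body) → 'M' (inner except TypeError) → 'U' (try body, no exception) → 'A' (else) → 'S' (after the try/except). Output: PMUAS

Answer: PMUAS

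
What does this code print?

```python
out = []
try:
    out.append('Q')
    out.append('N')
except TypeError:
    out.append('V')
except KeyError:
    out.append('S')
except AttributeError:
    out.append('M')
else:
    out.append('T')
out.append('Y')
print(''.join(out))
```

Execution trace: 'Q' (try body) → 'N' (try body, no exception) → 'T' (else) → 'Y' (after the try/except). Output: QNTY

Answer: QNTY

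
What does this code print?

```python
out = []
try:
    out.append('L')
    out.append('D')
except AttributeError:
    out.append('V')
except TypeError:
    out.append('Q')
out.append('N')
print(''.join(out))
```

Execution trace: 'L' (try body) → 'D' (try body, no exception) → 'N' (after the try/except). Output: LDN

Answer: LDN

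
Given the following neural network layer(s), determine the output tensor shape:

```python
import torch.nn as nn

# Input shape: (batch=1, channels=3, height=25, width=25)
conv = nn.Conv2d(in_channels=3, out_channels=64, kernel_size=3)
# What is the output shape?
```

Input: (1, 3, 25, 25) -> Output: (1, 64, 23, 23)

Answer: (1, 64, 23, 23)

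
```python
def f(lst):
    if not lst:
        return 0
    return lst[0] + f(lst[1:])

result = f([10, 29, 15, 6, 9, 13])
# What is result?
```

10 + 29 + 15 + 6 + 9 + 13 + 0 = 82

Answer: 82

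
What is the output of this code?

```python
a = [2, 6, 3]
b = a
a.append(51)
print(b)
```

Key concept: basic list aliasing.
Step by step:
`a = [2, 6, 3]` → a = [2, 6, 3]
`b = a` → b = [2, 6, 3] (same object as a)
`a.append(51)` → a = [2, 6, 3, 51] (same object as b); b = [2, 6, 3, 51] (same object as a)
`print(b)` → prints [2, 6, 3, 51]

Answer: [2, 6, 3, 51]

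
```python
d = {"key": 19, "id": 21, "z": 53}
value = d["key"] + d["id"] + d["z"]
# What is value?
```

Trace:
`d = {"key": 19, "id": 21, "z": 53}` → d = {'key': 19, 'id': 21, 'z': 53}
`value = d["key"] + d["id"] + d["z"]` → value = 93
So value = 93

Answer: 93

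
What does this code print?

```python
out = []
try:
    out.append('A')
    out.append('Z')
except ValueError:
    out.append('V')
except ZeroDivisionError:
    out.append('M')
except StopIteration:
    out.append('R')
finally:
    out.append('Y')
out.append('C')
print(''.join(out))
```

Execution trace: 'A' (try body) → 'Z' (try body, no exception) → 'Y' (finally) → 'C' (after the try/except). Output: AZYC

Answer: AZYC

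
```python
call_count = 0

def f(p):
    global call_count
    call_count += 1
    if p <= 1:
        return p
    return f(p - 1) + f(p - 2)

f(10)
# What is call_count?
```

Calls(p) = 1 + Calls(p-1) + Calls(p-2); Calls(0)=Calls(1)=1. For p=10 this gives 177.

Answer: 177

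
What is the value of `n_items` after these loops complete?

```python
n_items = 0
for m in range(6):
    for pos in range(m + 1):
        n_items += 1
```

Triangle: 1 + 2 + ... + 6
`n_items` takes the values: 0 → 1 → 2 → 3 → 4 → 5 → 6 → 7 → 8 → 9 → 10 → 11 → 12 → 13 → 14 → 15 → 16 → 17 → 18 → 19 → 20 → 21

Answer: 21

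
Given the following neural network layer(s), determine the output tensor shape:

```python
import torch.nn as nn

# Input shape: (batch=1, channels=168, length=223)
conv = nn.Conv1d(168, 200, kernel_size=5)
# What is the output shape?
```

Input: (1, 168, 223) -> Output: (1, 200, 219)

Answer: (1, 200, 219)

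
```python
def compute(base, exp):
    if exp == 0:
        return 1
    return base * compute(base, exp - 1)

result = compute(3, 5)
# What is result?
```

compute(3, 5) = 3 * 3 * 3 * 3 * 3 = 243

Answer: 243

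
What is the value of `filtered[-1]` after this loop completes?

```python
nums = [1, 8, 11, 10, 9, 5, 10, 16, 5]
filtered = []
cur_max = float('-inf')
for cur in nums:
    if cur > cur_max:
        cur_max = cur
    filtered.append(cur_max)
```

Running max ends at 16
`filtered` takes the values: [] → [1] → [1, 8] → [1, 8, 11] → [1, 8, 11, 11] → [1, 8, 11, 11, 11] → [1, 8, 11, 11, 11, 11] → [1, 8, 11, 11, 11, 11, 11] → [1, 8, 11, 11, 11, 11, 11, 16] → [1, 8, 11, 11, 11, 11, 11, 16, 16]
So `filtered[-1]` = 16

Answer: 16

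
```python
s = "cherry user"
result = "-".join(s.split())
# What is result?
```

Trace:
`s = "cherry user"` → s = 'cherry user'
`result = "-".join(s.split())` → result = 'cherry-user'
So result = 'cherry-user'

Answer: 'cherry-user'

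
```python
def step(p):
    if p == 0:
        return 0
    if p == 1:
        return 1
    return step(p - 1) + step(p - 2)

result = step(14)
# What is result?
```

Build up from base cases: step(0)=0, step(1)=1, step(2)=1, step(3)=2, step(4)=3, step(5)=5, step(6)=8, ..., step(14)=377

Answer: 377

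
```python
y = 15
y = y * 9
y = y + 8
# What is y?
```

Trace:
`y = 15` → y = 15
`y = y * 9` → y = 135
`y = y + 8` → y = 143
So y = 143

Answer: 143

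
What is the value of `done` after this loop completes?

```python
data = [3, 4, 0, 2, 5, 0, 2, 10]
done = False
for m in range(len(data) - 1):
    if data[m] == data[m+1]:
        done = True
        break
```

Check consecutive duplicates in [3, 4, 0, 2, 5, 0, 2, 10]
`done` takes the values: False

Answer: False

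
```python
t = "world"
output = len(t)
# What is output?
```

Trace:
`t = "world"` → t = 'world'
`output = len(t)` → output = 5
So output = 5

Answer: 5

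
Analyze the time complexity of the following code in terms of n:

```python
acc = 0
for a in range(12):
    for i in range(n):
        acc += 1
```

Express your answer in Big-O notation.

Each loop level contributes: 1 × n. Multiplying the contributions gives O(n).

Answer: O(n)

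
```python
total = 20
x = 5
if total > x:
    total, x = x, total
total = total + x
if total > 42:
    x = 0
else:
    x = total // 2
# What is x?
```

Trace:
`total = 20` → total = 20
`x = 5` → x = 5
`if total > x: ...` → total > x is True → total = 5; x = 20
`total = total + x` → total = 25
`if total > 42: ...` → total > 42 is False, take else branch → x = 12
So x = 12

Answer: 12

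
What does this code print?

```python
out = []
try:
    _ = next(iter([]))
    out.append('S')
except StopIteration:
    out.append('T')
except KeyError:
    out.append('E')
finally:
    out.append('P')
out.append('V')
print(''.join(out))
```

Execution trace: 'T' (except StopIteration) → 'P' (finally) → 'V' (after the try/except). Output: TPV

Answer: TPV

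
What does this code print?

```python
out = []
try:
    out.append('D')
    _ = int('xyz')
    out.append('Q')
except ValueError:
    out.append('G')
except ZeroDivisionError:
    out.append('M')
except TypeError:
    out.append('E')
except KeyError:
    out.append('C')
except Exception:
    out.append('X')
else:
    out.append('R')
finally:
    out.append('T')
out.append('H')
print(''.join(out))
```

Execution trace: 'D' (try body) → 'G' (except ValueError) → 'T' (finally) → 'H' (after the try/except). Output: DGTH

Answer: DGTH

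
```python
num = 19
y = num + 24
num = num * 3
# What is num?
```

Trace:
`num = 19` → num = 19
`y = num + 24` → y = 43
`num = num * 3` → num = 57
So num = 57

Answer: 57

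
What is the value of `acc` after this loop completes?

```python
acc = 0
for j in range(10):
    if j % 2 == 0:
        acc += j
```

Sum of even numbers 0 to 9
`acc` takes the values: 0 → 2 → 6 → 12 → 20

Answer: 20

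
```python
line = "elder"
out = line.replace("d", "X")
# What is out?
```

Trace:
`line = "elder"` → line = 'elder'
`out = line.replace("d", "X")` → out = 'elXer'
So out = 'elXer'

Answer: 'elXer'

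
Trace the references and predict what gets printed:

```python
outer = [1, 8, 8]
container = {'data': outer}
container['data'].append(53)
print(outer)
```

Key concept: dict holds reference to list.
Step by step:
`outer = [1, 8, 8]` → outer = [1, 8, 8]
`container = {'data': outer}` → container = {'data': [1, 8, 8]}
`container['data'].append(53)` → outer = [1, 8, 8, 53]; container = {'data': [1, 8, 8, 53]}
`print(outer)` → prints [1, 8, 8, 53]

Answer: [1, 8, 8, 53]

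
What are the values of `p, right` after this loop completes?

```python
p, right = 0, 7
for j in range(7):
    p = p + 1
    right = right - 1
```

p goes 0→7, right goes 7→0
`p, right` takes the values: (0, 7) → (1, 7) → (1, 6) → (2, 6) → (2, 5) → (3, 5) → (3, 4) → (4, 4) → (4, 3) → (5, 3) → (5, 2) → (6, 2) → (6, 1) → (7, 1) → (7, 0)

Answer: 7, 0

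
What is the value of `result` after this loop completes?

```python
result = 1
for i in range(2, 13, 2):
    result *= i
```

Product of even numbers 2 to 12
`result` takes the values: 1 → 2 → 8 → 48 → 384 → 3840 → 46080

Answer: 46080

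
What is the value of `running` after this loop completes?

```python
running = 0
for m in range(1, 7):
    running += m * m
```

Sum of squares 1² to 6² = 91
`running` takes the values: 0 → 1 → 5 → 14 → 30 → 55 → 91

Answer: 91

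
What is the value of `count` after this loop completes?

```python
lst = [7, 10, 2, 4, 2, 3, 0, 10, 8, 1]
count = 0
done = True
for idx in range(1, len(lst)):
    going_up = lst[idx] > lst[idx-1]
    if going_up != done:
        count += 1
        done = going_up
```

Count direction changes in [7, 10, 2, 4, 2, 3, 0, 10, 8, 1]
`count` takes the values: 0 → 1 → 2 → 3 → 4 → 5 → 6 → 7

Answer: 7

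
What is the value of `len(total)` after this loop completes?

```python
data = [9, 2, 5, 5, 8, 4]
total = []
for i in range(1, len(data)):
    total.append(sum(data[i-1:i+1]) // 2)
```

Number of 2-element averages
`total` takes the values: [] → [5] → [5, 3] → [5, 3, 5] → [5, 3, 5, 6] → [5, 3, 5, 6, 6]
So `len(total)` = 5

Answer: 5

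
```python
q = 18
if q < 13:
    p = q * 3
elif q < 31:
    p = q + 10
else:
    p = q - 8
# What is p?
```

Trace:
`q = 18` → q = 18
`if q < 13: ...` → q < 13 is False, q < 31 is True → p = 28
So p = 28

Answer: 28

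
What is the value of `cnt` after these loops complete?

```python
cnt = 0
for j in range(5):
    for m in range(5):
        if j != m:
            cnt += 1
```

5² - 5 (exclude diagonal)
`cnt` takes the values: 0 → 1 → 2 → 3 → 4 → 5 → 6 → 7 → 8 → 9 → 10 → 11 → 12 → 13 → 14 → 15 → 16 → 17 → 18 → 19 → 20

Answer: 20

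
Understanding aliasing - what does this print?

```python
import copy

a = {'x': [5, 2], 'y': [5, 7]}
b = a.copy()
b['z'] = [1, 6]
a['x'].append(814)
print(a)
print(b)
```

Key concept: shallow copy of dict with mutable values.
Step by step:
`a = {'x': [5, 2], 'y': [5, 7]}` → a = {'x': [5, 2], 'y': [5, 7]}
`b = a.copy()` → b = {'x': [5, 2], 'y': [5, 7]}
`b['z'] = [1, 6]` → b = {'x': [5, 2], 'y': [5, 7], 'z': [1, 6]}
`a['x'].append(814)` → a = {'x': [5, 2, 814], 'y': [5, 7]}; b = {'x': [5, 2, 814], 'y': [5, 7], 'z': [1, 6]}
`print(a)` → prints {'x': [5, 2, 814], 'y': [5, 7]}
`print(b)` → prints {'x': [5, 2, 814], 'y': [5, 7], 'z': [1, 6]}

Answer:
{'x': [5, 2, 814], 'y': [5, 7]}
{'x': [5, 2, 814], 'y': [5, 7], 'z': [1, 6]}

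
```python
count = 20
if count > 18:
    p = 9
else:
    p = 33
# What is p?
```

Trace:
`count = 20` → count = 20
`if count > 18: ...` → count > 18 is True → p = 9
So p = 9

Answer: 9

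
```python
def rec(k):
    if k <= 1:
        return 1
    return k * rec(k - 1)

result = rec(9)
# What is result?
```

rec(9) = 9 * 8 * 7 * 6 * 5 * 4 * 3 * 2 * 1 = 362880

Answer: 362880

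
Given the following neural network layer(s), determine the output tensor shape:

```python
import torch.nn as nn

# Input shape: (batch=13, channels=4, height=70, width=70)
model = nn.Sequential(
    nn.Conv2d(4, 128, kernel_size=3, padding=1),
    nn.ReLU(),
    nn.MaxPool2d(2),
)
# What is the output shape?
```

Input: (13, 4, 70, 70) -> after Conv2d: (13, 128, 70, 70) -> after ReLU: (13, 128, 70, 70) -> Output: (13, 128, 35, 35)

Answer: (13, 128, 35, 35)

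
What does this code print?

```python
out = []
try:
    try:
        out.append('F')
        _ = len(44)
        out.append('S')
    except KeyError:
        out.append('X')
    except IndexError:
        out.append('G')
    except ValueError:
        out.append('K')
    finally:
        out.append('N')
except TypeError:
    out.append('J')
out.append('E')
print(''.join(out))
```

Execution trace: 'F' (try body) → 'N' (finally) → 'J' (outer except TypeError) → 'E' (after the try/except). Output: FNJE

Answer: FNJE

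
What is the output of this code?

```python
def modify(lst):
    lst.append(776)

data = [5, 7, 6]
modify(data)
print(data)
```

Key concept: function modifies passed list.
Step by step:
`data = [5, 7, 6]` → data = [5, 7, 6]
`modify(data)` → data = [5, 7, 6, 776]
`print(data)` → prints [5, 7, 6, 776]

Answer: [5, 7, 6, 776]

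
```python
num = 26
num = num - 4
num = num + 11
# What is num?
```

Trace:
`num = 26` → num = 26
`num = num - 4` → num = 22
`num = num + 11` → num = 33
So num = 33

Answer: 33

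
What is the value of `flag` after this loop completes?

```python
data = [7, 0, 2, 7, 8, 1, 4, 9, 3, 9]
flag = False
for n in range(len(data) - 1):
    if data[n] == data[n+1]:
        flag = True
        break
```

Check consecutive duplicates in [7, 0, 2, 7, 8, 1, 4, 9, 3, 9]
`flag` takes the values: False

Answer: False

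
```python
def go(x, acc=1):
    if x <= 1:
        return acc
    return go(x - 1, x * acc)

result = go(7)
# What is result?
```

Accumulator trace (n, acc): (7, 1) -> (6, 7) -> (5, 42) -> (4, 210) -> (3, 840) -> (2, 2520) -> (1, 5040) -> return 5040

Answer: 5040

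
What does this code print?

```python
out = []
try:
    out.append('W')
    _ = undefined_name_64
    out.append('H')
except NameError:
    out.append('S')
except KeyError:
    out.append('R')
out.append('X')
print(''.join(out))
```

Execution trace: 'W' (try body) → 'S' (except NameError) → 'X' (after the try/except). Output: WSX

Answer: WSX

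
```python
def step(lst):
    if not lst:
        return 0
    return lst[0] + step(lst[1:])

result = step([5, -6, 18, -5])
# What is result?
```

5 + (-6) + 18 + (-5) + 0 = 12

Answer: 12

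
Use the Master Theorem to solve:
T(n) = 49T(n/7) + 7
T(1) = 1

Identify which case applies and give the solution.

a=49, b=7, f(n)=7. log_7(49) = 2. Since c=0 < 2, Case 1 applies: T(n) = Θ(n^log_b(a)) = O(n^2).

Answer: O(n^2) - Case 1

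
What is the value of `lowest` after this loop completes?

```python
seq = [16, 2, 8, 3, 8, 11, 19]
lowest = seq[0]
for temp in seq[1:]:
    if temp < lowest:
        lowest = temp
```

Minimum of [16, 2, 8, 3, 8, 11, 19]
`lowest` takes the values: 16 → 2

Answer: 2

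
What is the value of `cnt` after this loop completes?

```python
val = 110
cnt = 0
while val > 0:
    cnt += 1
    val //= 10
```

Count digits by repeated division by 10
`cnt` takes the values: 0 → 1 → 2 → 3

Answer: 3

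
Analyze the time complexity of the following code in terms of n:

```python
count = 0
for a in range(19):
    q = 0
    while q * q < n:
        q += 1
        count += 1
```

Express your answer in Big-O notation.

Each loop level contributes: 1 × √n. Multiplying the contributions gives O(√n).

Answer: O(√n)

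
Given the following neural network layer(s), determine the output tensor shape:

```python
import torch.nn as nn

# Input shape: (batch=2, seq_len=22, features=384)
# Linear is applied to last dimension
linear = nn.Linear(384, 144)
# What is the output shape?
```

Input: (2, 22, 384) -> Output: (2, 22, 144)

Answer: (2, 22, 144)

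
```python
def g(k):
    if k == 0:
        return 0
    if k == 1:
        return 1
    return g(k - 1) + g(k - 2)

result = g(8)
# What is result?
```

Build up from base cases: g(0)=0, g(1)=1, g(2)=1, g(3)=2, g(4)=3, g(5)=5, g(6)=8, ..., g(8)=21

Answer: 21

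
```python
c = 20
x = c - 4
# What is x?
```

Trace:
`c = 20` → c = 20
`x = c - 4` → x = 16
So x = 16

Answer: 16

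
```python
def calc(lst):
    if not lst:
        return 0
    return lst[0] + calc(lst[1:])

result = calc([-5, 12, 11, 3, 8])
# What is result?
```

(-5) + 12 + 11 + 3 + 8 + 0 = 29

Answer: 29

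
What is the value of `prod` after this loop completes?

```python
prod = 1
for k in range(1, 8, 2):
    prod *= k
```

Product of 1, 3, 5, ... up to 7
`prod` takes the values: 1 → 3 → 15 → 105

Answer: 105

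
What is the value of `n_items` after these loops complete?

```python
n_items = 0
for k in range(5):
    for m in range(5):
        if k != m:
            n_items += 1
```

5² - 5 (exclude diagonal)
`n_items` takes the values: 0 → 1 → 2 → 3 → 4 → 5 → 6 → 7 → 8 → 9 → 10 → 11 → 12 → 13 → 14 → 15 → 16 → 17 → 18 → 19 → 20

Answer: 20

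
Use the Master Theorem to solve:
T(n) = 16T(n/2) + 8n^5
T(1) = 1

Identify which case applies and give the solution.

a=16, b=2, f(n)=8n^5. log_2(16) = 4. Since c=5 > 4 and the regularity condition holds (16(n/2)^5 = (16/2^5)n^5 with 16/2^5 < 1), Case 3 applies: T(n) = Θ(f(n)) = O(n^5).

Answer: O(n^5) - Case 3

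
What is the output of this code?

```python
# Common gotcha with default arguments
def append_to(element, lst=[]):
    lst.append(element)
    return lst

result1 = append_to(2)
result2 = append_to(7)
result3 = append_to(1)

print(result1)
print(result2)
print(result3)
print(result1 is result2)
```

Key concept: mutable default argument gotcha.
Step by step:
`result1 = append_to(2)` → result1 = [2]
`result2 = append_to(7)` → result1 = [2, 7] (same object as result2); result2 = [2, 7] (same object as result1)
`result3 = append_to(1)` → result1 = [2, 7, 1] (same object as result2, result3); result2 = [2, 7, 1] (same object as result1, result3); result3 = [2, 7, 1] (same object as result1, result2)
`print(result1)` → prints [2, 7, 1]
`print(result2)` → prints [2, 7, 1]
`print(result3)` → prints [2, 7, 1]
`print(result1 is result2)` → prints True

Answer:
[2, 7, 1]
[2, 7, 1]
[2, 7, 1]
True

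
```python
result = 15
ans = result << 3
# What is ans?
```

Trace:
`result = 15` → result = 15
`ans = result << 3` → ans = 120
So ans = 120

Answer: 120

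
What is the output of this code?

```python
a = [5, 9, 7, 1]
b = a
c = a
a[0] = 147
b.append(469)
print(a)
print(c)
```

Key concept: multiple aliases.
Step by step:
`a = [5, 9, 7, 1]` → a = [5, 9, 7, 1]
`b = a` → b = [5, 9, 7, 1] (same object as a)
`c = a` → c = [5, 9, 7, 1] (same object as a, b)
`a[0] = 147` → a = [147, 9, 7, 1] (same object as b, c); b = [147, 9, 7, 1] (same object as a, c); c = [147, 9, 7, 1] (same object as a, b)
`b.append(469)` → a = [147, 9, 7, 1, 469] (same object as b, c); b = [147, 9, 7, 1, 469] (same object as a, c); c = [147, 9, 7, 1, 469] (same object as a, b)
`print(a)` → prints [147, 9, 7, 1, 469]
`print(c)` → prints [147, 9, 7, 1, 469]

Answer:
[147, 9, 7, 1, 469]
[147, 9, 7, 1, 469]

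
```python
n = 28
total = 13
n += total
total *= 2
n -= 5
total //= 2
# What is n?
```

Trace:
`n = 28` → n = 28
`total = 13` → total = 13
`n += total` → n = 41
`total *= 2` → total = 26
`n -= 5` → n = 36
`total //= 2` → total = 13
So n = 36

Answer: 36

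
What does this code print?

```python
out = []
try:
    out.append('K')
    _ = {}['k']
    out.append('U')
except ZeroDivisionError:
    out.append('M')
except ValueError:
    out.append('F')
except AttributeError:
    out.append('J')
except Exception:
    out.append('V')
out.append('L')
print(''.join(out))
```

Execution trace: 'K' (try body) → 'V' (except Exception) → 'L' (after the try/except). Output: KVL

Answer: KVL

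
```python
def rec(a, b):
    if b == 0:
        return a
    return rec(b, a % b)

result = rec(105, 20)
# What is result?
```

rec(105, 20) -> rec(20, 5) -> rec(5, 0) -> 5

Answer: 5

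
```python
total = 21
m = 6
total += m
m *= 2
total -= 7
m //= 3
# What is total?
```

Trace:
`total = 21` → total = 21
`m = 6` → m = 6
`total += m` → total = 27
`m *= 2` → m = 12
`total -= 7` → total = 20
`m //= 3` → m = 4
So total = 20

Answer: 20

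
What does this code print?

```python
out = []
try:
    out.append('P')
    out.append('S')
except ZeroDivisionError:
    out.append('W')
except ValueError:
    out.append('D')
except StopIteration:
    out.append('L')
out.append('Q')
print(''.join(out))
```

Execution trace: 'P' (try body) → 'S' (try body, no exception) → 'Q' (after the try/except). Output: PSQ

Answer: PSQ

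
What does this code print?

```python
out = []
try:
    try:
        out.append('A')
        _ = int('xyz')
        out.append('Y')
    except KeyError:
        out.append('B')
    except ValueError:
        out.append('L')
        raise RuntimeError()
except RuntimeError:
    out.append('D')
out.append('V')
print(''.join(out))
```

Execution trace: 'A' (inner try body) → 'L' (inner except ValueError) → 'D' (outer except RuntimeError) → 'V' (after the try/except). Output: ALDV

Answer: ALDV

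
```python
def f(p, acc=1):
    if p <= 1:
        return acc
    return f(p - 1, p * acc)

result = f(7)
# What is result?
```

Accumulator trace (n, acc): (7, 1) -> (6, 7) -> (5, 42) -> (4, 210) -> (3, 840) -> (2, 2520) -> (1, 5040) -> return 5040

Answer: 5040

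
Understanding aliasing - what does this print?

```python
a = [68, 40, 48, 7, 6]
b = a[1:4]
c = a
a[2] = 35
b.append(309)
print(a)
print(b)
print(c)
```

Key concept: slice vs alias.
Step by step:
`a = [68, 40, 48, 7, 6]` → a = [68, 40, 48, 7, 6]
`b = a[1:4]` → b = [40, 48, 7]
`c = a` → c = [68, 40, 48, 7, 6] (same object as a)
`a[2] = 35` → a = [68, 40, 35, 7, 6] (same object as c); c = [68, 40, 35, 7, 6] (same object as a)
`b.append(309)` → b = [40, 48, 7, 309]
`print(a)` → prints [68, 40, 35, 7, 6]
`print(b)` → prints [40, 48, 7, 309]
`print(c)` → prints [68, 40, 35, 7, 6]

Answer:
[68, 40, 35, 7, 6]
[40, 48, 7, 309]
[68, 40, 35, 7, 6]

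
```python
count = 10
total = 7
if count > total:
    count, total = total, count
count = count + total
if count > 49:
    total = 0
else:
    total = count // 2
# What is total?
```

Trace:
`count = 10` → count = 10
`total = 7` → total = 7
`if count > total: ...` → count > total is True → count = 7; total = 10
`count = count + total` → count = 17
`if count > 49: ...` → count > 49 is False, take else branch → total = 8
So total = 8

Answer: 8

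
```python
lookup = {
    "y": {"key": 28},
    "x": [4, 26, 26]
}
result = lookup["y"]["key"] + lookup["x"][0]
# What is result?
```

Trace:
`lookup = { ...` → lookup = {'y': {'key': 28}, 'x': [4, 26, 26]}
`result = lookup["y"]["key"] + lookup["x"][0]` → result = 32
So result = 32

Answer: 32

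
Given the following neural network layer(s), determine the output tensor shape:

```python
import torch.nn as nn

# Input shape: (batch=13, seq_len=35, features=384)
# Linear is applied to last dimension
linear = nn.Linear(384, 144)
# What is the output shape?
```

Input: (13, 35, 384) -> Output: (13, 35, 144)

Answer: (13, 35, 144)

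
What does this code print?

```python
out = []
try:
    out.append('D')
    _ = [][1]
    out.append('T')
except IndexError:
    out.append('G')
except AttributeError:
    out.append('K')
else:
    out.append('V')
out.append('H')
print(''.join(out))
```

Execution trace: 'D' (try body) → 'G' (except IndexError) → 'H' (after the try/except). Output: DGH

Answer: DGH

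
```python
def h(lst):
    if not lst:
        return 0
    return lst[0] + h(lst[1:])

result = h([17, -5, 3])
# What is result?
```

17 + (-5) + 3 + 0 = 15

Answer: 15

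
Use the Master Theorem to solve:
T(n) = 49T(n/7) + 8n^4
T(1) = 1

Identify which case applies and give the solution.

a=49, b=7, f(n)=8n^4. log_7(49) = 2. Since c=4 > 2 and the regularity condition holds (49(n/7)^4 = (49/7^4)n^4 with 49/7^4 < 1), Case 3 applies: T(n) = Θ(f(n)) = O(n^4).

Answer: O(n^4) - Case 3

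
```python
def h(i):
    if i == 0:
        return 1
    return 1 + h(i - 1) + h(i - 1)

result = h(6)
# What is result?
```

h(i) = 1 + 2·h(i-1), h(0)=1. Closed form: (1+1)·2^6 - 1 = 127.

Answer: 127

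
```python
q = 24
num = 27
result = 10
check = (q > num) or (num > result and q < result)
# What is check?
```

Trace:
`q = 24` → q = 24
`num = 27` → num = 27
`result = 10` → result = 10
`check = (q > num) or (num > result and q < result)` → check = False
So check = False

Answer: False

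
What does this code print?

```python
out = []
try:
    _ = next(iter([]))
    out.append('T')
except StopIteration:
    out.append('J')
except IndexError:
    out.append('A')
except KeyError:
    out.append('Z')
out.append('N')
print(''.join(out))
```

Execution trace: 'J' (except StopIteration) → 'N' (after the try/except). Output: JN

Answer: JN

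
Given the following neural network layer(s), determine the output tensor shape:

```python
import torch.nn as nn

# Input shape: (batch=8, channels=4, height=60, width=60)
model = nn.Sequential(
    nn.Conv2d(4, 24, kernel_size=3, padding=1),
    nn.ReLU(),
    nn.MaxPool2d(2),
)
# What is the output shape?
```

Input: (8, 4, 60, 60) -> after Conv2d: (8, 24, 60, 60) -> after ReLU: (8, 24, 60, 60) -> Output: (8, 24, 30, 30)

Answer: (8, 24, 30, 30)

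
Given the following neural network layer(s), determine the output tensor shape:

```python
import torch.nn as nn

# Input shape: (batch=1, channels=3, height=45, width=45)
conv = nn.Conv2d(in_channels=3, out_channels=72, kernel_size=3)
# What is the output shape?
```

Input: (1, 3, 45, 45) -> Output: (1, 72, 43, 43)

Answer: (1, 72, 43, 43)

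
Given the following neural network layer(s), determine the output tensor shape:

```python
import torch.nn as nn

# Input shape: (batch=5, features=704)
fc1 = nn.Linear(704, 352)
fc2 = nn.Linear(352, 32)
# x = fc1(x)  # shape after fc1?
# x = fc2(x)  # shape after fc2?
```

Input: (5, 704) -> after fc1: (5, 352) -> Output: (5, 32)

Answer: (5, 32)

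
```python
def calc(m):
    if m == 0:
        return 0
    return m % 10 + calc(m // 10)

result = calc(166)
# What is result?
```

Sum of digits of 166: 6 + 6 + 1 = 13

Answer: 13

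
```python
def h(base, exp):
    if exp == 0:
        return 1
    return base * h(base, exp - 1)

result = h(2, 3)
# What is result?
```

h(2, 3) = 2 * 2 * 2 = 8

Answer: 8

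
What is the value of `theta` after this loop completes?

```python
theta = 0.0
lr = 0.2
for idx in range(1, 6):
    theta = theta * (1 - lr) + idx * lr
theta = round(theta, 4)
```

Moving average with lr=0.2
`theta` takes the values: 0.0 → 0.2 → 0.56 → 1.048 → 1.6384 → 2.31072 → 2.3107

Answer: 2.3107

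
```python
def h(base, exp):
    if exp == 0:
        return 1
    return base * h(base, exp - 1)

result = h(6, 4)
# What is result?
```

h(6, 4) = 6 * 6 * 6 * 6 = 1296

Answer: 1296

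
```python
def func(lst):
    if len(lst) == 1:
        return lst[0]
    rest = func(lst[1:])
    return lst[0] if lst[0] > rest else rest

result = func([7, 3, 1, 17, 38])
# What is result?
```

Recursive max over [7, 3, 1, 17, 38] = 38

Answer: 38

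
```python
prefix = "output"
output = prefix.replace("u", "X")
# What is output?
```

Trace:
`prefix = "output"` → prefix = 'output'
`output = prefix.replace("u", "X")` → output = 'oXtpXt'
So output = 'oXtpXt'

Answer: 'oXtpXt'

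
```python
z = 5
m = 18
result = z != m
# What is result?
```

Trace:
`z = 5` → z = 5
`m = 18` → m = 18
`result = z != m` → result = True
So result = True

Answer: True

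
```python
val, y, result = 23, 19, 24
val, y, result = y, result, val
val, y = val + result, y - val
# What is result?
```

Trace:
`val, y, result = 23, 19, 24` → val = 23; y = 19; result = 24
`val, y, result = y, result, val` → val = 19; y = 24; result = 23
`val, y = val + result, y - val` → val = 42; y = 5
So result = 23

Answer: 23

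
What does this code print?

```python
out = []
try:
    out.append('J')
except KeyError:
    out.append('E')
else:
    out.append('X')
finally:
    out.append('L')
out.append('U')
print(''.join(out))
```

Execution trace: 'J' (try body, no exception) → 'X' (else) → 'L' (finally) → 'U' (after the try/except). Output: JXLU

Answer: JXLU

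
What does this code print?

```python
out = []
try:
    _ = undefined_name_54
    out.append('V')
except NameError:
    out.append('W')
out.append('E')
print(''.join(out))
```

Execution trace: 'W' (except NameError) → 'E' (after the try/except). Output: WE

Answer: WE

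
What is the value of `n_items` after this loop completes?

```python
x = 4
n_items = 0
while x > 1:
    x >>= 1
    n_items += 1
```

Count right shifts until 1
`n_items` takes the values: 0 → 1 → 2

Answer: 2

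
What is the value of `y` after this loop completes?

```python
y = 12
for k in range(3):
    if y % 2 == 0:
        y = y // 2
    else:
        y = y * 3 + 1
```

Collatz-style transformation from 12
`y` takes the values: 12 → 6 → 3 → 10

Answer: 10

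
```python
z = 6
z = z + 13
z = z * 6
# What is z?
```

Trace:
`z = 6` → z = 6
`z = z + 13` → z = 19
`z = z * 6` → z = 114
So z = 114

Answer: 114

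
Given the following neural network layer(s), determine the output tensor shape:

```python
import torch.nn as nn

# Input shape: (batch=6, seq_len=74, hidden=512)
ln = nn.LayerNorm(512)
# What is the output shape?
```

Input: (6, 74, 512) -> Output: (6, 74, 512)

Answer: (6, 74, 512)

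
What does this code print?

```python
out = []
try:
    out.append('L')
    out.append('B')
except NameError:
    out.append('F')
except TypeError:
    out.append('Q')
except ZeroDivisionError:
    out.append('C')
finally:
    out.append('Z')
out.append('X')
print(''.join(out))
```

Execution trace: 'L' (try body) → 'B' (try body, no exception) → 'Z' (finally) → 'X' (after the try/except). Output: LBZX

Answer: LBZX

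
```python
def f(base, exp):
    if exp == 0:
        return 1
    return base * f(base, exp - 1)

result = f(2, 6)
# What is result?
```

f(2, 6) = 2 * 2 * 2 * 2 * 2 * 2 = 64

Answer: 64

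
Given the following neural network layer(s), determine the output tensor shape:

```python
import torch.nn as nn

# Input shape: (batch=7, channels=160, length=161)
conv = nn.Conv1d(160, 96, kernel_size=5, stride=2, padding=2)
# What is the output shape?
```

Input: (7, 160, 161) -> Output: (7, 96, 81)

Answer: (7, 96, 81)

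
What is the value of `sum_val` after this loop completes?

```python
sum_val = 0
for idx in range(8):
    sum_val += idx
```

Sum of 0 to 7 = 28
`sum_val` takes the values: 0 → 1 → 3 → 6 → 10 → 15 → 21 → 28

Answer: 28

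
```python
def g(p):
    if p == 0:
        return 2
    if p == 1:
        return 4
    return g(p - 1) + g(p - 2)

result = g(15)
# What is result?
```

Build up from base cases: g(0)=2, g(1)=4, g(2)=6, g(3)=10, g(4)=16, g(5)=26, g(6)=42, ..., g(15)=3194

Answer: 3194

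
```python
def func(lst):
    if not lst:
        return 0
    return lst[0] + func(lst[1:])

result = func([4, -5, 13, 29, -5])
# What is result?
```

4 + (-5) + 13 + 29 + (-5) + 0 = 36

Answer: 36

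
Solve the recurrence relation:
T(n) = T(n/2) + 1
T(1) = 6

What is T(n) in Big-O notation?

Each step divides n by 2 and adds 1. After log_2(n) steps we reach T(1)=6. So T(n) = 1·log_2(n) + 6 = O(log n).

Answer: O(log n)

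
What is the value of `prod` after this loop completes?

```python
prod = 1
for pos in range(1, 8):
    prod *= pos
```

7! = 5040
`prod` takes the values: 1 → 2 → 6 → 24 → 120 → 720 → 5040

Answer: 5040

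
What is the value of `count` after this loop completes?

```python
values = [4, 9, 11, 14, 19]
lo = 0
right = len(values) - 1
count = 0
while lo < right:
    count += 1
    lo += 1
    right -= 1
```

Iterations until pointers meet (list length 5)
`count` takes the values: 0 → 1 → 2

Answer: 2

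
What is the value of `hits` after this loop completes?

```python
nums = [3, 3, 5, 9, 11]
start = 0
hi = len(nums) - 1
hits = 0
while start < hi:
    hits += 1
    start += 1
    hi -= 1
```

Iterations until pointers meet (list length 5)
`hits` takes the values: 0 → 1 → 2

Answer: 2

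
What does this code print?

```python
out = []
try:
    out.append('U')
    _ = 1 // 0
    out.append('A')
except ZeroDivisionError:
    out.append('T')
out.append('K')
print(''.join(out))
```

Execution trace: 'U' (try body) → 'T' (except ZeroDivisionError) → 'K' (after the try/except). Output: UTK

Answer: UTK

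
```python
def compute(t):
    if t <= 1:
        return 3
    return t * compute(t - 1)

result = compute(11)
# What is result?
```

compute(11) = 11 * 10 * 9 * 8 * 7 * 6 * 5 * 4 * 3 * 2 * 3 = 119750400

Answer: 119750400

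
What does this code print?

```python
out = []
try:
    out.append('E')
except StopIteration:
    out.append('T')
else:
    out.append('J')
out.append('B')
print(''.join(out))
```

Execution trace: 'E' (try body, no exception) → 'J' (else) → 'B' (after the try/except). Output: EJB

Answer: EJB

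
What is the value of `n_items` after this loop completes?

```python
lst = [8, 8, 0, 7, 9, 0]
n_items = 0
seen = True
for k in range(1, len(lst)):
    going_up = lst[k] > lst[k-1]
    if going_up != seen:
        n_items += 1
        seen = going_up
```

Count direction changes in [8, 8, 0, 7, 9, 0]
`n_items` takes the values: 0 → 1 → 2 → 3

Answer: 3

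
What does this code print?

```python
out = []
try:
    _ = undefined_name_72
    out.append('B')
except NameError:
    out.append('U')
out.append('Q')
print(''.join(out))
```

Execution trace: 'U' (except NameError) → 'Q' (after the try/except). Output: UQ

Answer: UQ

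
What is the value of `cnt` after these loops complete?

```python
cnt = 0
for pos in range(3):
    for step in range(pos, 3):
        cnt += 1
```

Upper triangle: 3 + 2 + ... + 1
`cnt` takes the values: 0 → 1 → 2 → 3 → 4 → 5 → 6

Answer: 6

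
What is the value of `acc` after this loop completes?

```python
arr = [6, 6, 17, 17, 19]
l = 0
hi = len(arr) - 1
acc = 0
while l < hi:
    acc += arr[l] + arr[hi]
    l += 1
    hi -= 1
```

Sum of pairs from ends
`acc` takes the values: 0 → 25 → 48

Answer: 48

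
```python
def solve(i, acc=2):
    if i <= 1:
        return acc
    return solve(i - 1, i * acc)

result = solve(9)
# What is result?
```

Accumulator trace (n, acc): (9, 2) -> (8, 18) -> (7, 144) -> (6, 1008) -> (5, 6048) -> (4, 30240) -> (3, 120960) -> (2, 362880) -> (1, 725760) -> return 725760

Answer: 725760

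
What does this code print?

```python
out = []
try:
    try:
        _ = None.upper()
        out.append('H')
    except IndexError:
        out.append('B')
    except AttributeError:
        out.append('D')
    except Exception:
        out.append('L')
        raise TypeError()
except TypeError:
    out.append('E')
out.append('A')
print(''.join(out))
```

Execution trace: 'D' (inner except AttributeError) → 'A' (after the try/except). Output: DA

Answer: DA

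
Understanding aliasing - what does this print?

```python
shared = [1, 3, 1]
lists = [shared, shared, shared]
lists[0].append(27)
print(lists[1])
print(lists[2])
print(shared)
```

Key concept: list of same reference.
Step by step:
`shared = [1, 3, 1]` → shared = [1, 3, 1]
`lists = [shared, shared, shared]` → lists = [[1, 3, 1], [1, 3, 1], [1, 3, 1]]
`lists[0].append(27)` → shared = [1, 3, 1, 27]; lists = [[1, 3, 1, 27], [1, 3, 1, 27], [1, 3, 1, 27]]
`print(lists[1])` → prints [1, 3, 1, 27]
`print(lists[2])` → prints [1, 3, 1, 27]
`print(shared)` → prints [1, 3, 1, 27]

Answer:
[1, 3, 1, 27]
[1, 3, 1, 27]
[1, 3, 1, 27]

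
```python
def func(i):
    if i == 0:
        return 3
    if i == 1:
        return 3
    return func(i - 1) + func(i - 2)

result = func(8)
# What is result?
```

Build up from base cases: func(0)=3, func(1)=3, func(2)=6, func(3)=9, func(4)=15, func(5)=24, func(6)=39, ..., func(8)=102

Answer: 102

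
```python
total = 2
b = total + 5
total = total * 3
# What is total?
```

Trace:
`total = 2` → total = 2
`b = total + 5` → b = 7
`total = total * 3` → total = 6
So total = 6

Answer: 6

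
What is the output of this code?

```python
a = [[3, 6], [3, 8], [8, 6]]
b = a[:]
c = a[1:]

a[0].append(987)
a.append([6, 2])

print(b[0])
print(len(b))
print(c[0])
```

Key concept: slice with nested mutation.
Step by step:
`a = [[3, 6], [3, 8], [8, 6]]` → a = [[3, 6], [3, 8], [8, 6]]
`b = a[:]` → b = [[3, 6], [3, 8], [8, 6]]
`c = a[1:]` → c = [[3, 8], [8, 6]]
`a[0].append(987)` → a = [[3, 6, 987], [3, 8], [8, 6]]; b = [[3, 6, 987], [3, 8], [8, 6]]
`a.append([6, 2])` → a = [[3, 6, 987], [3, 8], [8, 6], [6, 2]]
`print(b[0])` → prints [3, 6, 987]
`print(len(b))` → prints 3
`print(c[0])` → prints [3, 8]

Answer:
[3, 6, 987]
3
[3, 8]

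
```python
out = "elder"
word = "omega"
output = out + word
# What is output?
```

Trace:
`out = "elder"` → out = 'elder'
`word = "omega"` → word = 'omega'
`output = out + word` → output = 'elderomega'
So output = 'elderomega'

Answer: 'elderomega'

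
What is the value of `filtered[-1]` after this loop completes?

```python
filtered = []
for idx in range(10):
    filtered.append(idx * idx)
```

Last element of squares 0 to 9
`filtered` takes the values: [] → [0] → [0, 1] → [0, 1, 4] → [0, 1, 4, 9] → [0, 1, 4, 9, 16] → [0, 1, 4, 9, 16, 25] → [0, 1, 4, 9, 16, 25, 36] → [0, 1, 4, 9, 16, 25, 36, 49] → [0, 1, 4, 9, 16, 25, 36, 49, 64] → [0, 1, 4, 9, 16, 25, 36, 49, 64, 81]
So `filtered[-1]` = 81

Answer: 81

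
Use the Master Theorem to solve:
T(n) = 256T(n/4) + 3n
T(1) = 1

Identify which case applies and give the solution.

a=256, b=4, f(n)=3n. log_4(256) = 4. Since c=1 < 4, Case 1 applies: T(n) = Θ(n^log_b(a)) = O(n^4).

Answer: O(n^4) - Case 1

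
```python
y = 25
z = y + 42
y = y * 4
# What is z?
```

Trace:
`y = 25` → y = 25
`z = y + 42` → z = 67
`y = y * 4` → y = 100
So z = 67

Answer: 67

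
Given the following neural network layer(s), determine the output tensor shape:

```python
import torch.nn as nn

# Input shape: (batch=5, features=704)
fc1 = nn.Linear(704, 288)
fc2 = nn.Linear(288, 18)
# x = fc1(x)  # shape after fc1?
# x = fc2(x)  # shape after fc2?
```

Input: (5, 704) -> after fc1: (5, 288) -> Output: (5, 18)

Answer: (5, 18)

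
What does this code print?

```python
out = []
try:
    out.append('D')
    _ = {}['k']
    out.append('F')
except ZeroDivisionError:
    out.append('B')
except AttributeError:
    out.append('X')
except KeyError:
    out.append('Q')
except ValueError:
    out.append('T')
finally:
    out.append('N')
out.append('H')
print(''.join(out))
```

Execution trace: 'D' (try body) → 'Q' (except KeyError) → 'N' (finally) → 'H' (after the try/except). Output: DQNH

Answer: DQNH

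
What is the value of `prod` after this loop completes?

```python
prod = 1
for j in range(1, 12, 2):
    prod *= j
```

Product of 1, 3, 5, ... up to 11
`prod` takes the values: 1 → 3 → 15 → 105 → 945 → 10395

Answer: 10395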